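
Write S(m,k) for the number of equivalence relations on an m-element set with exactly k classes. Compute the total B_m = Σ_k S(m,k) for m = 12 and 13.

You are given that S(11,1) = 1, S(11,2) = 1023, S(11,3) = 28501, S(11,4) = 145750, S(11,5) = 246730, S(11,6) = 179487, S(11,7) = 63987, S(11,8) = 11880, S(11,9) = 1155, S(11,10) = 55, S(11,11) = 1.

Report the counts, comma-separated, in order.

[12] T[12,1]:1*1+0=1 · T[12,2]:2*1023+1=2047 · T[12,3]:3*28501+1023=86526 · T[12,4]:4*145750+28501=611501 · T[12,5]:5*246730+145750=1379400 · T[12,6]:6*179487+246730=1323652 · T[12,7]:7*63987+179487=627396 · T[12,8]:8*11880+63987=159027 · T[12,9]:9*1155+11880=22275 · T[12,10]:10*55+1155=1705 · T[12,11]:11*1+55=66 · T[12,12]:12*0+1=1
[13] T[13,1]:1*1+0=1 · T[13,2]:2*2047+1=4095 · T[13,3]:3*86526+2047=261625 · T[13,4]:4*611501+86526=2532530 · T[13,5]:5*1379400+611501=7508501 · T[13,6]:6*1323652+1379400=9321312 · T[13,7]:7*627396+1323652=5715424 · T[13,8]:8*159027+627396=1899612 · T[13,9]:9*22275+159027=359502 · T[13,10]:10*1705+22275=39325 · T[13,11]:11*66+1705=2431 · T[13,12]:12*1+66=78 · T[13,13]:13*0+1=1
B_12 = ΣS(12,k) = 1+2047+86526+611501+1379400+1323652+627396+159027+22275+1705+66+1 = 4213597
B_13 = ΣS(13,k) = 1+4095+261625+2532530+7508501+9321312+5715424+1899612+359502+39325+2431+78+1 = 27644437

4213597, 27644437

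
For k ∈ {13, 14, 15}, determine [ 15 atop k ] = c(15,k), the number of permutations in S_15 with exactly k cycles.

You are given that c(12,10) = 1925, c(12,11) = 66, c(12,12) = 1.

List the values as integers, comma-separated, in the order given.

5005, 105, 1

row 13: T[13][11]=12·66+1925=2717  T[13][12]=12·1+66=78  T[13][13]=12·0+1=1
row 14: T[14][12]=13·78+2717=3731  T[14][13]=13·1+78=91  T[14][14]=13·0+1=1
row 15: T[15][13]=14·91+3731=5005  T[15][14]=14·1+91=105  T[15][15]=14·0+1=1
Read c(15,13) = 5005, c(15,14) = 105, c(15,15) = 1.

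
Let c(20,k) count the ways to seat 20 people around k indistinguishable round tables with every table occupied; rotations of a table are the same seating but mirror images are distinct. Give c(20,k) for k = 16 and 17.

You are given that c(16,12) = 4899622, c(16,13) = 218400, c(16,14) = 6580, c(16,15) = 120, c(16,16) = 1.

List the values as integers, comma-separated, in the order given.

34916946, 920550

r17: T_17,13=16×218400+4899622=8394022; T_17,14=16×6580+218400=323680; T_17,15=16×120+6580=8500; T_17,16=16×1+120=136; T_17,17=16×0+1=1
r18: T_18,14=17×323680+8394022=13896582; T_18,15=17×8500+323680=468180; T_18,16=17×136+8500=10812; T_18,17=17×1+136=153
r19: T_19,15=18×468180+13896582=22323822; T_19,16=18×10812+468180=662796; T_19,17=18×153+10812=13566
r20: T_20,16=19×662796+22323822=34916946; T_20,17=19×13566+662796=920550
Read c(20,16) = 34916946, c(20,17) = 920550.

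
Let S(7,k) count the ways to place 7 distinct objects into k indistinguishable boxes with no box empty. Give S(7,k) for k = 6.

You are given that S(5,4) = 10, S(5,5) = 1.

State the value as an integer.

@6  (6,5):1·5+10→15, (6,6):0·6+1→1
@7  (7,6):1·6+15→21
Read S(7,6) = 21.

21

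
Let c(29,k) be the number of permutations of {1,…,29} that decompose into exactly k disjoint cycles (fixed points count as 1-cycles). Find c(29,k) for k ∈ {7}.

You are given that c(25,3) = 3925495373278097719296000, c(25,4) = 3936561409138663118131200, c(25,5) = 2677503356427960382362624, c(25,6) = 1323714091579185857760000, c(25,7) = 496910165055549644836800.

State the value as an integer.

i=26: T(26,4)=3925495373278097719296000+25·3936561409138663118131200=102339530601744675672576000 | T(26,5)=3936561409138663118131200+25·2677503356427960382362624=70874145319837672677196800 | T(26,6)=2677503356427960382362624+25·1323714091579185857760000=35770355645907606826362624 | T(26,7)=1323714091579185857760000+25·496910165055549644836800=13746468217967926978680000
i=27: T(27,5)=102339530601744675672576000+26·70874145319837672677196800=1945067308917524165279692800 | T(27,6)=70874145319837672677196800+26·35770355645907606826362624=1000903392113435450162625024 | T(27,7)=35770355645907606826362624+26·13746468217967926978680000=393178529313073708272042624
i=28: T(28,6)=1945067308917524165279692800+27·1000903392113435450162625024=28969458895980281319670568448 | T(28,7)=1000903392113435450162625024+27·393178529313073708272042624=11616723683566425573507775872
i=29: T(29,7)=28969458895980281319670568448+28·11616723683566425573507775872=354237722035840197377888292864
Read c(29,7) = 354237722035840197377888292864.

354237722035840197377888292864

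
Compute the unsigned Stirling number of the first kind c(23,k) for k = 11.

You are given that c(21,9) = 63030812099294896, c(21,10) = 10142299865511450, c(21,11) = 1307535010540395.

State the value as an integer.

@22  (22,10):10142299865511450·21+63030812099294896→276019109275035346, (22,11):1307535010540395·21+10142299865511450→37600535086859745
@23  (23,11):37600535086859745·22+276019109275035346→1103230881185949736
Read c(23,11) = 1103230881185949736.

1103230881185949736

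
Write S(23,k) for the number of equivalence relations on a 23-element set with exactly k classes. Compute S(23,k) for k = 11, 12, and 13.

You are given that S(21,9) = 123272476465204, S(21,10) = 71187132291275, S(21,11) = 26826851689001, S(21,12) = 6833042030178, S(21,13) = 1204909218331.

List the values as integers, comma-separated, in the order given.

row 22: T[22][10]=10·71187132291275+123272476465204=835143799377954  T[22][11]=11·26826851689001+71187132291275=366282500870286  T[22][12]=12·6833042030178+26826851689001=108823356051137  T[22][13]=13·1204909218331+6833042030178=22496861868481
row 23: T[23][11]=11·366282500870286+835143799377954=4864251308951100  T[23][12]=12·108823356051137+366282500870286=1672162773483930  T[23][13]=13·22496861868481+108823356051137=401282560341390
Read S(23,11) = 4864251308951100, S(23,12) = 1672162773483930, S(23,13) = 401282560341390.

4864251308951100, 1672162773483930, 401282560341390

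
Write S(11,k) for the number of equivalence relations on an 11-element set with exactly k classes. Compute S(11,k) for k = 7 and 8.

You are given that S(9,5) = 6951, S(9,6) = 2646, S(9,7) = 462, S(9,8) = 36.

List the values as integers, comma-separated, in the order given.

@10  (10,6):2646·6+6951→22827, (10,7):462·7+2646→5880, (10,8):36·8+462→750
@11  (11,7):5880·7+22827→63987, (11,8):750·8+5880→11880
Read S(11,7) = 63987, S(11,8) = 11880.

63987, 11880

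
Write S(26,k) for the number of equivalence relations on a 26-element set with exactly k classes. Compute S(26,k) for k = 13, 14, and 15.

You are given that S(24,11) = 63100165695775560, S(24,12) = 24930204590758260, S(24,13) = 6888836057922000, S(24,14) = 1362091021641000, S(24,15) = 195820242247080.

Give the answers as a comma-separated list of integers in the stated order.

1850568574253550060, 477898618396288260, 90449030191104000

r25: T_25,12=12×24930204590758260+63100165695775560=362262620784874680; T_25,13=13×6888836057922000+24930204590758260=114485073343744260; T_25,14=14×1362091021641000+6888836057922000=25958110360896000; T_25,15=15×195820242247080+1362091021641000=4299394655347200
r26: T_26,13=13×114485073343744260+362262620784874680=1850568574253550060; T_26,14=14×25958110360896000+114485073343744260=477898618396288260; T_26,15=15×4299394655347200+25958110360896000=90449030191104000
Read S(26,13) = 1850568574253550060, S(26,14) = 477898618396288260, S(26,15) = 90449030191104000.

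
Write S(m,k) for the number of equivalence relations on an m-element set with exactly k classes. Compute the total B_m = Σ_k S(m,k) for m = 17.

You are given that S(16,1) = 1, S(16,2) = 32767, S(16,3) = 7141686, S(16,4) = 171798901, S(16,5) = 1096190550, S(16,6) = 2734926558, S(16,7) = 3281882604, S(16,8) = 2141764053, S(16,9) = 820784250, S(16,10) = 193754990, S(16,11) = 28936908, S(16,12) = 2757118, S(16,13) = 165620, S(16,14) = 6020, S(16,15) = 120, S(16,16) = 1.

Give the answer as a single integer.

@17  (17,1):1·1+0→1, (17,2):32767·2+1→65535, (17,3):7141686·3+32767→21457825, (17,4):171798901·4+7141686→694337290, (17,5):1096190550·5+171798901→5652751651, (17,6):2734926558·6+1096190550→17505749898, (17,7):3281882604·7+2734926558→25708104786, (17,8):2141764053·8+3281882604→20415995028, (17,9):820784250·9+2141764053→9528822303, (17,10):193754990·10+820784250→2758334150, (17,11):28936908·11+193754990→512060978, (17,12):2757118·12+28936908→62022324, (17,13):165620·13+2757118→4910178, (17,14):6020·14+165620→249900, (17,15):120·15+6020→7820, (17,16):1·16+120→136, (17,17):0·17+1→1
B_17 = ΣS(17,k) = 1+65535+21457825+694337290+5652751651+17505749898+25708104786+20415995028+9528822303+2758334150+512060978+62022324+4910178+249900+7820+136+1 = 82864869804

82864869804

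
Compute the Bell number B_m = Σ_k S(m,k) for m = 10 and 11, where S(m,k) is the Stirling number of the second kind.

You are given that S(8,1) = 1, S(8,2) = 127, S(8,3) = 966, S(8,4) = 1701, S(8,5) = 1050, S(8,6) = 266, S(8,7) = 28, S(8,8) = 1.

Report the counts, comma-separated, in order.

[9] T[9,1]:1*1+0=1 · T[9,2]:2*127+1=255 · T[9,3]:3*966+127=3025 · T[9,4]:4*1701+966=7770 · T[9,5]:5*1050+1701=6951 · T[9,6]:6*266+1050=2646 · T[9,7]:7*28+266=462 · T[9,8]:8*1+28=36 · T[9,9]:9*0+1=1
[10] T[10,1]:1*1+0=1 · T[10,2]:2*255+1=511 · T[10,3]:3*3025+255=9330 · T[10,4]:4*7770+3025=34105 · T[10,5]:5*6951+7770=42525 · T[10,6]:6*2646+6951=22827 · T[10,7]:7*462+2646=5880 · T[10,8]:8*36+462=750 · T[10,9]:9*1+36=45 · T[10,10]:10*0+1=1
[11] T[11,1]:1*1+0=1 · T[11,2]:2*511+1=1023 · T[11,3]:3*9330+511=28501 · T[11,4]:4*34105+9330=145750 · T[11,5]:5*42525+34105=246730 · T[11,6]:6*22827+42525=179487 · T[11,7]:7*5880+22827=63987 · T[11,8]:8*750+5880=11880 · T[11,9]:9*45+750=1155 · T[11,10]:10*1+45=55 · T[11,11]:11*0+1=1
B_10 = ΣS(10,k) = 1+511+9330+34105+42525+22827+5880+750+45+1 = 115975
B_11 = ΣS(11,k) = 1+1023+28501+145750+246730+179487+63987+11880+1155+55+1 = 678570

115975, 678570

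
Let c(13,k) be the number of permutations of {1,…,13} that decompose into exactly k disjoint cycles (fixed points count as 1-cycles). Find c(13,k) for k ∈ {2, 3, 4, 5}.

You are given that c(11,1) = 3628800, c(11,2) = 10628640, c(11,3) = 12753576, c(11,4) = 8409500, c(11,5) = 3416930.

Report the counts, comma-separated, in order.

[12] T[12,1]:11*3628800+0=39916800 · T[12,2]:11*10628640+3628800=120543840 · T[12,3]:11*12753576+10628640=150917976 · T[12,4]:11*8409500+12753576=105258076 · T[12,5]:11*3416930+8409500=45995730
[13] T[13,2]:12*120543840+39916800=1486442880 · T[13,3]:12*150917976+120543840=1931559552 · T[13,4]:12*105258076+150917976=1414014888 · T[13,5]:12*45995730+105258076=657206836
Read c(13,2) = 1486442880, c(13,3) = 1931559552, c(13,4) = 1414014888, c(13,5) = 657206836.

1486442880, 1931559552, 1414014888, 657206836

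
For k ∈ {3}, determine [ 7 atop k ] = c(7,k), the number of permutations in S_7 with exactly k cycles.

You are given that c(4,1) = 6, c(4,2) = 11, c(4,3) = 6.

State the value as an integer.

i=5: T(5,1)=0+4·6=24 | T(5,2)=6+4·11=50 | T(5,3)=11+4·6=35
i=6: T(6,2)=24+5·50=274 | T(6,3)=50+5·35=225
i=7: T(7,3)=274+6·225=1624
Read c(7,3) = 1624.

1624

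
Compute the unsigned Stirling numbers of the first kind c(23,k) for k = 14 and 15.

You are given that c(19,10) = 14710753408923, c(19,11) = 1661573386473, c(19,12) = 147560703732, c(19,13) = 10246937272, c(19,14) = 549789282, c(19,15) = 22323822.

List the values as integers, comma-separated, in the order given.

971250460939913, 62382416421941

r20: T_20,11=19×1661573386473+14710753408923=46280647751910; T_20,12=19×147560703732+1661573386473=4465226757381; T_20,13=19×10246937272+147560703732=342252511900; T_20,14=19×549789282+10246937272=20692933630; T_20,15=19×22323822+549789282=973941900
r21: T_21,12=20×4465226757381+46280647751910=135585182899530; T_21,13=20×342252511900+4465226757381=11310276995381; T_21,14=20×20692933630+342252511900=756111184500; T_21,15=20×973941900+20692933630=40171771630
r22: T_22,13=21×11310276995381+135585182899530=373100999802531; T_22,14=21×756111184500+11310276995381=27188611869881; T_22,15=21×40171771630+756111184500=1599718388730
r23: T_23,14=22×27188611869881+373100999802531=971250460939913; T_23,15=22×1599718388730+27188611869881=62382416421941
Read c(23,14) = 971250460939913, c(23,15) = 62382416421941.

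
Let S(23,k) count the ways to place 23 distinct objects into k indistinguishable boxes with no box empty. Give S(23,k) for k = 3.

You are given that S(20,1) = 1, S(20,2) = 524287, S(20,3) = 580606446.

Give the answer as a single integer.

r21: T_21,1=1×1+0=1; T_21,2=2×524287+1=1048575; T_21,3=3×580606446+524287=1742343625
r22: T_22,2=2×1048575+1=2097151; T_22,3=3×1742343625+1048575=5228079450
r23: T_23,3=3×5228079450+2097151=15686335501
Read S(23,3) = 15686335501.

15686335501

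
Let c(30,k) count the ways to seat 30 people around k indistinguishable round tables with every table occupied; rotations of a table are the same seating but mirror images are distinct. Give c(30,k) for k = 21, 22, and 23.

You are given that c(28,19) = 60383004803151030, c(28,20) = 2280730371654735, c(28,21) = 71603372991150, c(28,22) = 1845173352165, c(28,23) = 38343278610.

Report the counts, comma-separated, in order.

@29  (29,20):2280730371654735·28+60383004803151030→124243455209483610, (29,21):71603372991150·28+2280730371654735→4285624815406935, (29,22):1845173352165·28+71603372991150→123268226851770, (29,23):38343278610·28+1845173352165→2918785153245
@30  (30,21):4285624815406935·29+124243455209483610→248526574856284725, (30,22):123268226851770·29+4285624815406935→7860403394108265, (30,23):2918785153245·29+123268226851770→207912996295875
Read c(30,21) = 248526574856284725, c(30,22) = 7860403394108265, c(30,23) = 207912996295875.

248526574856284725, 7860403394108265, 207912996295875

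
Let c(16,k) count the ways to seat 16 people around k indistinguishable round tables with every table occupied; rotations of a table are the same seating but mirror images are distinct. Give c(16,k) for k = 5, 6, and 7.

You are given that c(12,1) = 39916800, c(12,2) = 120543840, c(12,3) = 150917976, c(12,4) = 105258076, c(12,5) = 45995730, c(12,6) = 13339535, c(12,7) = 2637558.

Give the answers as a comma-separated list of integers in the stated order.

@13  (13,2):120543840·12+39916800→1486442880, (13,3):150917976·12+120543840→1931559552, (13,4):105258076·12+150917976→1414014888, (13,5):45995730·12+105258076→657206836, (13,6):13339535·12+45995730→206070150, (13,7):2637558·12+13339535→44990231
@14  (14,3):1931559552·13+1486442880→26596717056, (14,4):1414014888·13+1931559552→20313753096, (14,5):657206836·13+1414014888→9957703756, (14,6):206070150·13+657206836→3336118786, (14,7):44990231·13+206070150→790943153
@15  (15,4):20313753096·14+26596717056→310989260400, (15,5):9957703756·14+20313753096→159721605680, (15,6):3336118786·14+9957703756→56663366760, (15,7):790943153·14+3336118786→14409322928
@16  (16,5):159721605680·15+310989260400→2706813345600, (16,6):56663366760·15+159721605680→1009672107080, (16,7):14409322928·15+56663366760→272803210680
Read c(16,5) = 2706813345600, c(16,6) = 1009672107080, c(16,7) = 272803210680.

2706813345600, 1009672107080, 272803210680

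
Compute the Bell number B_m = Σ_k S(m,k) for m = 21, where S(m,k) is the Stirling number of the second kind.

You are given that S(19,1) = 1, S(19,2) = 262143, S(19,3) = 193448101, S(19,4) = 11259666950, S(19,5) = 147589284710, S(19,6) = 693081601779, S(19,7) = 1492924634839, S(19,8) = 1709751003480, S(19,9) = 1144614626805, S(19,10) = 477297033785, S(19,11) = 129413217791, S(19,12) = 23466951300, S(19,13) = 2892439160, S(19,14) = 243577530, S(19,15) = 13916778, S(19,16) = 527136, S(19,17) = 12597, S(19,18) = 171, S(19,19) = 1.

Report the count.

r20: T_20,1=1×1+0=1; T_20,2=2×262143+1=524287; T_20,3=3×193448101+262143=580606446; T_20,4=4×11259666950+193448101=45232115901; T_20,5=5×147589284710+11259666950=749206090500; T_20,6=6×693081601779+147589284710=4306078895384; T_20,7=7×1492924634839+693081601779=11143554045652; T_20,8=8×1709751003480+1492924634839=15170932662679; T_20,9=9×1144614626805+1709751003480=12011282644725; T_20,10=10×477297033785+1144614626805=5917584964655; T_20,11=11×129413217791+477297033785=1900842429486; T_20,12=12×23466951300+129413217791=411016633391; T_20,13=13×2892439160+23466951300=61068660380; T_20,14=14×243577530+2892439160=6302524580; T_20,15=15×13916778+243577530=452329200; T_20,16=16×527136+13916778=22350954; T_20,17=17×12597+527136=741285; T_20,18=18×171+12597=15675; T_20,19=19×1+171=190; T_20,20=20×0+1=1
r21: T_21,1=1×1+0=1; T_21,2=2×524287+1=1048575; T_21,3=3×580606446+524287=1742343625; T_21,4=4×45232115901+580606446=181509070050; T_21,5=5×749206090500+45232115901=3791262568401; T_21,6=6×4306078895384+749206090500=26585679462804; T_21,7=7×11143554045652+4306078895384=82310957214948; T_21,8=8×15170932662679+11143554045652=132511015347084; T_21,9=9×12011282644725+15170932662679=123272476465204; T_21,10=10×5917584964655+12011282644725=71187132291275; T_21,11=11×1900842429486+5917584964655=26826851689001; T_21,12=12×411016633391+1900842429486=6833042030178; T_21,13=13×61068660380+411016633391=1204909218331; T_21,14=14×6302524580+61068660380=149304004500; T_21,15=15×452329200+6302524580=13087462580; T_21,16=16×22350954+452329200=809944464; T_21,17=17×741285+22350954=34952799; T_21,18=18×15675+741285=1023435; T_21,19=19×190+15675=19285; T_21,20=20×1+190=210; T_21,21=21×0+1=1
B_21 = ΣS(21,k) = 1+1048575+1742343625+181509070050+3791262568401+26585679462804+82310957214948+132511015347084+123272476465204+71187132291275+26826851689001+6833042030178+1204909218331+149304004500+13087462580+809944464+34952799+1023435+19285+210+1 = 474869816156751

474869816156751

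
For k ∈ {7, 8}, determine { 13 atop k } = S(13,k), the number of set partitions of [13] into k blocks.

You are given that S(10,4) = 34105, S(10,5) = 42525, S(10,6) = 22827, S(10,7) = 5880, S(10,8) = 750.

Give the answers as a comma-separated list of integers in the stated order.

5715424, 1899612

row 11: T[11][5]=5·42525+34105=246730  T[11][6]=6·22827+42525=179487  T[11][7]=7·5880+22827=63987  T[11][8]=8·750+5880=11880
row 12: T[12][6]=6·179487+246730=1323652  T[12][7]=7·63987+179487=627396  T[12][8]=8·11880+63987=159027
row 13: T[13][7]=7·627396+1323652=5715424  T[13][8]=8·159027+627396=1899612
Read S(13,7) = 5715424, S(13,8) = 1899612.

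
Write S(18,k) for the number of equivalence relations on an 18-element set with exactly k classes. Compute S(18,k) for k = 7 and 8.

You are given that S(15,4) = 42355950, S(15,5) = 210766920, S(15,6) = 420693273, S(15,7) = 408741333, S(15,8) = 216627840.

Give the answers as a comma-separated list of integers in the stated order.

[16] T[16,5]:5*210766920+42355950=1096190550 · T[16,6]:6*420693273+210766920=2734926558 · T[16,7]:7*408741333+420693273=3281882604 · T[16,8]:8*216627840+408741333=2141764053
[17] T[17,6]:6*2734926558+1096190550=17505749898 · T[17,7]:7*3281882604+2734926558=25708104786 · T[17,8]:8*2141764053+3281882604=20415995028
[18] T[18,7]:7*25708104786+17505749898=197462483400 · T[18,8]:8*20415995028+25708104786=189036065010
Read S(18,7) = 197462483400, S(18,8) = 189036065010.

197462483400, 189036065010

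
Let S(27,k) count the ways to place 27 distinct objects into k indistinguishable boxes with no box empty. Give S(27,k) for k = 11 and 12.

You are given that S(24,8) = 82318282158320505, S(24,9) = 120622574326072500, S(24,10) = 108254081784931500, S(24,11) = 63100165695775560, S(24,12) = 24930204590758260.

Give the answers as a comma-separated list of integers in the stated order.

123519417123830092365, 71823166587281982600

i=25: T(25,9)=82318282158320505+9·120622574326072500=1167921451092973005 | T(25,10)=120622574326072500+10·108254081784931500=1203163392175387500 | T(25,11)=108254081784931500+11·63100165695775560=802355904438462660 | T(25,12)=63100165695775560+12·24930204590758260=362262620784874680
i=26: T(26,10)=1167921451092973005+10·1203163392175387500=13199555372846848005 | T(26,11)=1203163392175387500+11·802355904438462660=10029078340998476760 | T(26,12)=802355904438462660+12·362262620784874680=5149507353856958820
i=27: T(27,11)=13199555372846848005+11·10029078340998476760=123519417123830092365 | T(27,12)=10029078340998476760+12·5149507353856958820=71823166587281982600
Read S(27,11) = 123519417123830092365, S(27,12) = 71823166587281982600.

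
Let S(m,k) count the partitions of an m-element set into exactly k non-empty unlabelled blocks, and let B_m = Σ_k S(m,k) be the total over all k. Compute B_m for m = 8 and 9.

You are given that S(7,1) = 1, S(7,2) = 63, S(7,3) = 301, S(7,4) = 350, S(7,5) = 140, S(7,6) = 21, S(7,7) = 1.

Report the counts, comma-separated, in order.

i=8: T(8,1)=0+1·1=1 | T(8,2)=1+2·63=127 | T(8,3)=63+3·301=966 | T(8,4)=301+4·350=1701 | T(8,5)=350+5·140=1050 | T(8,6)=140+6·21=266 | T(8,7)=21+7·1=28 | T(8,8)=1+8·0=1
i=9: T(9,1)=0+1·1=1 | T(9,2)=1+2·127=255 | T(9,3)=127+3·966=3025 | T(9,4)=966+4·1701=7770 | T(9,5)=1701+5·1050=6951 | T(9,6)=1050+6·266=2646 | T(9,7)=266+7·28=462 | T(9,8)=28+8·1=36 | T(9,9)=1+9·0=1
B_8 = ΣS(8,k) = 1+127+966+1701+1050+266+28+1 = 4140
B_9 = ΣS(9,k) = 1+255+3025+7770+6951+2646+462+36+1 = 21147

4140, 21147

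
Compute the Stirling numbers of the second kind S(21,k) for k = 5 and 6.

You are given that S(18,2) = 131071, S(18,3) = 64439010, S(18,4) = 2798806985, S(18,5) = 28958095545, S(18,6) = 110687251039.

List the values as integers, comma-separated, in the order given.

3791262568401, 26585679462804

r19: T_19,3=3×64439010+131071=193448101; T_19,4=4×2798806985+64439010=11259666950; T_19,5=5×28958095545+2798806985=147589284710; T_19,6=6×110687251039+28958095545=693081601779
r20: T_20,4=4×11259666950+193448101=45232115901; T_20,5=5×147589284710+11259666950=749206090500; T_20,6=6×693081601779+147589284710=4306078895384
r21: T_21,5=5×749206090500+45232115901=3791262568401; T_21,6=6×4306078895384+749206090500=26585679462804
Read S(21,5) = 3791262568401, S(21,6) = 26585679462804.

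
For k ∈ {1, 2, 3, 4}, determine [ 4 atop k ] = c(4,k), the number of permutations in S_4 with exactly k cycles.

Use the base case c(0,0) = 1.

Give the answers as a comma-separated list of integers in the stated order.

6, 11, 6, 1

i=1: T(1,1)=1+0·0=1
i=2: T(2,1)=0+1·1=1 | T(2,2)=1+1·0=1
i=3: T(3,1)=0+2·1=2 | T(3,2)=1+2·1=3 | T(3,3)=1+2·0=1
i=4: T(4,1)=0+3·2=6 | T(4,2)=2+3·3=11 | T(4,3)=3+3·1=6 | T(4,4)=1+3·0=1
Read c(4,1) = 6, c(4,2) = 11, c(4,3) = 6, c(4,4) = 1.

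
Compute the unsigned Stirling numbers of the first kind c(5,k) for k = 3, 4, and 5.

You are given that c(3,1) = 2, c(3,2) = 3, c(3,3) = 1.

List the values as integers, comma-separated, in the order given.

35, 10, 1

r4: T_4,2=3×3+2=11; T_4,3=3×1+3=6; T_4,4=3×0+1=1
r5: T_5,3=4×6+11=35; T_5,4=4×1+6=10; T_5,5=4×0+1=1
Read c(5,3) = 35, c(5,4) = 10, c(5,5) = 1.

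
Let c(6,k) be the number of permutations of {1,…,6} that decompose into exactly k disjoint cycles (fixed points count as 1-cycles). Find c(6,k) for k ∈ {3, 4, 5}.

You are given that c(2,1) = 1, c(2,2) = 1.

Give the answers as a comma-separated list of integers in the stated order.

225, 85, 15

[3] T[3,1]:2*1+0=2 · T[3,2]:2*1+1=3 · T[3,3]:2*0+1=1
[4] T[4,1]:3*2+0=6 · T[4,2]:3*3+2=11 · T[4,3]:3*1+3=6 · T[4,4]:3*0+1=1
[5] T[5,2]:4*11+6=50 · T[5,3]:4*6+11=35 · T[5,4]:4*1+6=10 · T[5,5]:4*0+1=1
[6] T[6,3]:5*35+50=225 · T[6,4]:5*10+35=85 · T[6,5]:5*1+10=15
Read c(6,3) = 225, c(6,4) = 85, c(6,5) = 15.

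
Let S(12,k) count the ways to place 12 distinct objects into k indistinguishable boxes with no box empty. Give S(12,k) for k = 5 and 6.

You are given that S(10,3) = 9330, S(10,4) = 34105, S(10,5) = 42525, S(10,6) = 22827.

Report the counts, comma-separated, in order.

r11: T_11,4=4×34105+9330=145750; T_11,5=5×42525+34105=246730; T_11,6=6×22827+42525=179487
r12: T_12,5=5×246730+145750=1379400; T_12,6=6×179487+246730=1323652
Read S(12,5) = 1379400, S(12,6) = 1323652.

1379400, 1323652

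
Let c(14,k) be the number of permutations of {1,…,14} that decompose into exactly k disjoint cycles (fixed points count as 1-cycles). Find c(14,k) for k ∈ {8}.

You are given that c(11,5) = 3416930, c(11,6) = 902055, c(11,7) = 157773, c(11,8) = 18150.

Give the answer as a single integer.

@12  (12,6):902055·11+3416930→13339535, (12,7):157773·11+902055→2637558, (12,8):18150·11+157773→357423
@13  (13,7):2637558·12+13339535→44990231, (13,8):357423·12+2637558→6926634
@14  (14,8):6926634·13+44990231→135036473
Read c(14,8) = 135036473.

135036473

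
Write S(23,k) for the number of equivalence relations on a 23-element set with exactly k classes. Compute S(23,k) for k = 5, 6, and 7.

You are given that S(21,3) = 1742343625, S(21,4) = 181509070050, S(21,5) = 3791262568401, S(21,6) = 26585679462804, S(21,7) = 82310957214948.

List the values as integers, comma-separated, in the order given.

96416888184100, 998969857983405, 4382641999117305

i=22: T(22,4)=1742343625+4·181509070050=727778623825 | T(22,5)=181509070050+5·3791262568401=19137821912055 | T(22,6)=3791262568401+6·26585679462804=163305339345225 | T(22,7)=26585679462804+7·82310957214948=602762379967440
i=23: T(23,5)=727778623825+5·19137821912055=96416888184100 | T(23,6)=19137821912055+6·163305339345225=998969857983405 | T(23,7)=163305339345225+7·602762379967440=4382641999117305
Read S(23,5) = 96416888184100, S(23,6) = 998969857983405, S(23,7) = 4382641999117305.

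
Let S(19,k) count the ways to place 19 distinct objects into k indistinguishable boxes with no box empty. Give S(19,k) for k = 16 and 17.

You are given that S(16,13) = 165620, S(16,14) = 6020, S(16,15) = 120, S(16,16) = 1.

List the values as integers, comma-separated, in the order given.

@17  (17,14):6020·14+165620→249900, (17,15):120·15+6020→7820, (17,16):1·16+120→136, (17,17):0·17+1→1
@18  (18,15):7820·15+249900→367200, (18,16):136·16+7820→9996, (18,17):1·17+136→153
@19  (19,16):9996·16+367200→527136, (19,17):153·17+9996→12597
Read S(19,16) = 527136, S(19,17) = 12597.

527136, 12597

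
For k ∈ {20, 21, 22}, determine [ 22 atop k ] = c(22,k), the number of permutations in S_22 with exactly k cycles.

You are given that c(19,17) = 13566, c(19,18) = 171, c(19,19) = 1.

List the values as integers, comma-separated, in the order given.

@20  (20,18):171·19+13566→16815, (20,19):1·19+171→190, (20,20):0·19+1→1
@21  (21,19):190·20+16815→20615, (21,20):1·20+190→210, (21,21):0·20+1→1
@22  (22,20):210·21+20615→25025, (22,21):1·21+210→231, (22,22):0·21+1→1
Read c(22,20) = 25025, c(22,21) = 231, c(22,22) = 1.

25025, 231, 1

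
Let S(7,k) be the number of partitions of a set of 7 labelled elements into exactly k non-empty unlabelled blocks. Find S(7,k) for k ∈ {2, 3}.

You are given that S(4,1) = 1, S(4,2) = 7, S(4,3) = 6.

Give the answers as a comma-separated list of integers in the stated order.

63, 301

row 5: T[5][1]=1·1+0=1  T[5][2]=2·7+1=15  T[5][3]=3·6+7=25
row 6: T[6][1]=1·1+0=1  T[6][2]=2·15+1=31  T[6][3]=3·25+15=90
row 7: T[7][2]=2·31+1=63  T[7][3]=3·90+31=301
Read S(7,2) = 63, S(7,3) = 301.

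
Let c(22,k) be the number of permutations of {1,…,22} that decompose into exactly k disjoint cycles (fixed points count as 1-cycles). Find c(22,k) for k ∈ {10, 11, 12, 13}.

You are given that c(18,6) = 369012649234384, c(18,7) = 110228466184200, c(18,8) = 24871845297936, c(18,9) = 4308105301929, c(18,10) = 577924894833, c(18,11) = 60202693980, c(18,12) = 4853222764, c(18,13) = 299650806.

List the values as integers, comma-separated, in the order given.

276019109275035346, 37600535086859745, 4154823851430525, 373100999802531

row 19: T[19][7]=18·110228466184200+369012649234384=2353125040549984  T[19][8]=18·24871845297936+110228466184200=557921681547048  T[19][9]=18·4308105301929+24871845297936=102417740732658  T[19][10]=18·577924894833+4308105301929=14710753408923  T[19][11]=18·60202693980+577924894833=1661573386473  T[19][12]=18·4853222764+60202693980=147560703732  T[19][13]=18·299650806+4853222764=10246937272
row 20: T[20][8]=19·557921681547048+2353125040549984=12953636989943896  T[20][9]=19·102417740732658+557921681547048=2503858755467550  T[20][10]=19·14710753408923+102417740732658=381922055502195  T[20][11]=19·1661573386473+14710753408923=46280647751910  T[20][12]=19·147560703732+1661573386473=4465226757381  T[20][13]=19·10246937272+147560703732=342252511900
row 21: T[21][9]=20·2503858755467550+12953636989943896=63030812099294896  T[21][10]=20·381922055502195+2503858755467550=10142299865511450  T[21][11]=20·46280647751910+381922055502195=1307535010540395  T[21][12]=20·4465226757381+46280647751910=135585182899530  T[21][13]=20·342252511900+4465226757381=11310276995381
row 22: T[22][10]=21·10142299865511450+63030812099294896=276019109275035346  T[22][11]=21·1307535010540395+10142299865511450=37600535086859745  T[22][12]=21·135585182899530+1307535010540395=4154823851430525  T[22][13]=21·11310276995381+135585182899530=373100999802531
Read c(22,10) = 276019109275035346, c(22,11) = 37600535086859745, c(22,12) = 4154823851430525, c(22,13) = 373100999802531.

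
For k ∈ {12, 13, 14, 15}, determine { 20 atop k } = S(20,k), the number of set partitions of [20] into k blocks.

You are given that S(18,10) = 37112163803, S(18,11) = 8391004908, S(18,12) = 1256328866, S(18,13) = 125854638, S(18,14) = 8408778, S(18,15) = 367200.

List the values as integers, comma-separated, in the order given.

411016633391, 61068660380, 6302524580, 452329200

@19  (19,11):8391004908·11+37112163803→129413217791, (19,12):1256328866·12+8391004908→23466951300, (19,13):125854638·13+1256328866→2892439160, (19,14):8408778·14+125854638→243577530, (19,15):367200·15+8408778→13916778
@20  (20,12):23466951300·12+129413217791→411016633391, (20,13):2892439160·13+23466951300→61068660380, (20,14):243577530·14+2892439160→6302524580, (20,15):13916778·15+243577530→452329200
Read S(20,12) = 411016633391, S(20,13) = 61068660380, S(20,14) = 6302524580, S(20,15) = 452329200.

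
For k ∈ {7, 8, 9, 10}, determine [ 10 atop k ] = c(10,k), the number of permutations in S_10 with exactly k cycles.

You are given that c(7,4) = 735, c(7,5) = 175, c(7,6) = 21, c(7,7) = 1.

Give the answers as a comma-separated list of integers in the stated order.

9450, 870, 45, 1

i=8: T(8,5)=735+7·175=1960 | T(8,6)=175+7·21=322 | T(8,7)=21+7·1=28 | T(8,8)=1+7·0=1
i=9: T(9,6)=1960+8·322=4536 | T(9,7)=322+8·28=546 | T(9,8)=28+8·1=36 | T(9,9)=1+8·0=1
i=10: T(10,7)=4536+9·546=9450 | T(10,8)=546+9·36=870 | T(10,9)=36+9·1=45 | T(10,10)=1+9·0=1
Read c(10,7) = 9450, c(10,8) = 870, c(10,9) = 45, c(10,10) = 1.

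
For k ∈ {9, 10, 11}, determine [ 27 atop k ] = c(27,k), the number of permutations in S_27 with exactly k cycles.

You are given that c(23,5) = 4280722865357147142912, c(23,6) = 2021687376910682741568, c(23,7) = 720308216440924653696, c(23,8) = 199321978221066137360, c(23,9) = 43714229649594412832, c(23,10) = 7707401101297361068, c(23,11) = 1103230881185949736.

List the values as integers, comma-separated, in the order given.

30180059720580991603896800, 6121499916241722700424880, 1025860474208872152587880

i=24: T(24,6)=4280722865357147142912+23·2021687376910682741568=50779532534302850198976 | T(24,7)=2021687376910682741568+23·720308216440924653696=18588776355051949776576 | T(24,8)=720308216440924653696+23·199321978221066137360=5304713715525445812976 | T(24,9)=199321978221066137360+23·43714229649594412832=1204749260161737632496 | T(24,10)=43714229649594412832+23·7707401101297361068=220984454979433717396 | T(24,11)=7707401101297361068+23·1103230881185949736=33081711368574204996
i=25: T(25,7)=50779532534302850198976+24·18588776355051949776576=496910165055549644836800 | T(25,8)=18588776355051949776576+24·5304713715525445812976=145901905527662649288000 | T(25,9)=5304713715525445812976+24·1204749260161737632496=34218695959407148992880 | T(25,10)=1204749260161737632496+24·220984454979433717396=6508376179668146850000 | T(25,11)=220984454979433717396+24·33081711368574204996=1014945527825214637300
i=26: T(26,8)=496910165055549644836800+25·145901905527662649288000=4144457803247115877036800 | T(26,9)=145901905527662649288000+25·34218695959407148992880=1001369304512841374110000 | T(26,10)=34218695959407148992880+25·6508376179668146850000=196928100451110820242880 | T(26,11)=6508376179668146850000+25·1014945527825214637300=31882014375298512782500
i=27: T(27,9)=4144457803247115877036800+26·1001369304512841374110000=30180059720580991603896800 | T(27,10)=1001369304512841374110000+26·196928100451110820242880=6121499916241722700424880 | T(27,11)=196928100451110820242880+26·31882014375298512782500=1025860474208872152587880
Read c(27,9) = 30180059720580991603896800, c(27,10) = 6121499916241722700424880, c(27,11) = 1025860474208872152587880.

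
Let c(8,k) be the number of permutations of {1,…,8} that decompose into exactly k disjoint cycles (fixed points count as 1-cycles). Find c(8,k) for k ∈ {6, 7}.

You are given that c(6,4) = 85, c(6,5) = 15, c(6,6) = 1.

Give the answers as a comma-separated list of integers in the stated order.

322, 28

[7] T[7,5]:6*15+85=175 · T[7,6]:6*1+15=21 · T[7,7]:6*0+1=1
[8] T[8,6]:7*21+175=322 · T[8,7]:7*1+21=28
Read c(8,6) = 322, c(8,7) = 28.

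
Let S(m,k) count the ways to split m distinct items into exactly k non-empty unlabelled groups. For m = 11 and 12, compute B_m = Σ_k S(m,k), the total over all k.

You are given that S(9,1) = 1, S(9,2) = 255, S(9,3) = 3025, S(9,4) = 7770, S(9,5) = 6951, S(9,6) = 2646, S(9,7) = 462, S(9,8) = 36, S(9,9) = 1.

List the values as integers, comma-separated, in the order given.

i=10: T(10,1)=0+1·1=1 | T(10,2)=1+2·255=511 | T(10,3)=255+3·3025=9330 | T(10,4)=3025+4·7770=34105 | T(10,5)=7770+5·6951=42525 | T(10,6)=6951+6·2646=22827 | T(10,7)=2646+7·462=5880 | T(10,8)=462+8·36=750 | T(10,9)=36+9·1=45 | T(10,10)=1+10·0=1
i=11: T(11,1)=0+1·1=1 | T(11,2)=1+2·511=1023 | T(11,3)=511+3·9330=28501 | T(11,4)=9330+4·34105=145750 | T(11,5)=34105+5·42525=246730 | T(11,6)=42525+6·22827=179487 | T(11,7)=22827+7·5880=63987 | T(11,8)=5880+8·750=11880 | T(11,9)=750+9·45=1155 | T(11,10)=45+10·1=55 | T(11,11)=1+11·0=1
i=12: T(12,1)=0+1·1=1 | T(12,2)=1+2·1023=2047 | T(12,3)=1023+3·28501=86526 | T(12,4)=28501+4·145750=611501 | T(12,5)=145750+5·246730=1379400 | T(12,6)=246730+6·179487=1323652 | T(12,7)=179487+7·63987=627396 | T(12,8)=63987+8·11880=159027 | T(12,9)=11880+9·1155=22275 | T(12,10)=1155+10·55=1705 | T(12,11)=55+11·1=66 | T(12,12)=1+12·0=1
B_11 = ΣS(11,k) = 1+1023+28501+145750+246730+179487+63987+11880+1155+55+1 = 678570
B_12 = ΣS(12,k) = 1+2047+86526+611501+1379400+1323652+627396+159027+22275+1705+66+1 = 4213597

678570, 4213597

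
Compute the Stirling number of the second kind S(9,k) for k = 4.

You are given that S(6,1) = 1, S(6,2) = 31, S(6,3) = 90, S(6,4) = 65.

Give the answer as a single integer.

7770

r7: T_7,2=2×31+1=63; T_7,3=3×90+31=301; T_7,4=4×65+90=350
r8: T_8,3=3×301+63=966; T_8,4=4×350+301=1701
r9: T_9,4=4×1701+966=7770
Read S(9,4) = 7770.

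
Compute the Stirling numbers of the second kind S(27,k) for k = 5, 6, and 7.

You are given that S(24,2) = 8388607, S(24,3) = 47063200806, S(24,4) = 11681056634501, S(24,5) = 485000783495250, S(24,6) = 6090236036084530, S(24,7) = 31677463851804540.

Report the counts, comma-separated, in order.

61338207158409090, 1359801318005044551, 11647571772911241531

r25: T_25,3=3×47063200806+8388607=141197991025; T_25,4=4×11681056634501+47063200806=46771289738810; T_25,5=5×485000783495250+11681056634501=2436684974110751; T_25,6=6×6090236036084530+485000783495250=37026417000002430; T_25,7=7×31677463851804540+6090236036084530=227832482998716310
r26: T_26,4=4×46771289738810+141197991025=187226356946265; T_26,5=5×2436684974110751+46771289738810=12230196160292565; T_26,6=6×37026417000002430+2436684974110751=224595186974125331; T_26,7=7×227832482998716310+37026417000002430=1631853797991016600
r27: T_27,5=5×12230196160292565+187226356946265=61338207158409090; T_27,6=6×224595186974125331+12230196160292565=1359801318005044551; T_27,7=7×1631853797991016600+224595186974125331=11647571772911241531
Read S(27,5) = 61338207158409090, S(27,6) = 1359801318005044551, S(27,7) = 11647571772911241531.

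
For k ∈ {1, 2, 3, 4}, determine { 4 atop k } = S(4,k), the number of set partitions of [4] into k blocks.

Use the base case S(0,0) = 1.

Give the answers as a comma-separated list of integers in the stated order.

1, 7, 6, 1

i=1: T(1,1)=1+1·0=1
i=2: T(2,1)=0+1·1=1 | T(2,2)=1+2·0=1
i=3: T(3,1)=0+1·1=1 | T(3,2)=1+2·1=3 | T(3,3)=1+3·0=1
i=4: T(4,1)=0+1·1=1 | T(4,2)=1+2·3=7 | T(4,3)=3+3·1=6 | T(4,4)=1+4·0=1
Read S(4,1) = 1, S(4,2) = 7, S(4,3) = 6, S(4,4) = 1.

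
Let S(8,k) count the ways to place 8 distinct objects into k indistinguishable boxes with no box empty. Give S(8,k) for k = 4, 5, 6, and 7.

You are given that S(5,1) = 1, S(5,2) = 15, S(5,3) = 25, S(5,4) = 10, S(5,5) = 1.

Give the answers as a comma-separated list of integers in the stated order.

row 6: T[6][2]=2·15+1=31  T[6][3]=3·25+15=90  T[6][4]=4·10+25=65  T[6][5]=5·1+10=15  T[6][6]=6·0+1=1
row 7: T[7][3]=3·90+31=301  T[7][4]=4·65+90=350  T[7][5]=5·15+65=140  T[7][6]=6·1+15=21  T[7][7]=7·0+1=1
row 8: T[8][4]=4·350+301=1701  T[8][5]=5·140+350=1050  T[8][6]=6·21+140=266  T[8][7]=7·1+21=28
Read S(8,4) = 1701, S(8,5) = 1050, S(8,6) = 266, S(8,7) = 28.

1701, 1050, 266, 28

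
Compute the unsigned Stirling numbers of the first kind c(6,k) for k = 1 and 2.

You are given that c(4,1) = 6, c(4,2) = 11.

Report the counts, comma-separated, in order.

120, 274

@5  (5,1):6·4+0→24, (5,2):11·4+6→50
@6  (6,1):24·5+0→120, (6,2):50·5+24→274
Read c(6,1) = 120, c(6,2) = 274.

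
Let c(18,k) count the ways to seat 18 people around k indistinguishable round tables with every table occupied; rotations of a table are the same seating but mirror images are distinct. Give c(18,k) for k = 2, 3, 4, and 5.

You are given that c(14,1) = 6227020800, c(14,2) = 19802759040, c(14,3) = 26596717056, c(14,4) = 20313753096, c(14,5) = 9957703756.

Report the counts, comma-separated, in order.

@15  (15,1):6227020800·14+0→87178291200, (15,2):19802759040·14+6227020800→283465647360, (15,3):26596717056·14+19802759040→392156797824, (15,4):20313753096·14+26596717056→310989260400, (15,5):9957703756·14+20313753096→159721605680
@16  (16,1):87178291200·15+0→1307674368000, (16,2):283465647360·15+87178291200→4339163001600, (16,3):392156797824·15+283465647360→6165817614720, (16,4):310989260400·15+392156797824→5056995703824, (16,5):159721605680·15+310989260400→2706813345600
@17  (17,1):1307674368000·16+0→20922789888000, (17,2):4339163001600·16+1307674368000→70734282393600, (17,3):6165817614720·16+4339163001600→102992244837120, (17,4):5056995703824·16+6165817614720→87077748875904, (17,5):2706813345600·16+5056995703824→48366009233424
@18  (18,2):70734282393600·17+20922789888000→1223405590579200, (18,3):102992244837120·17+70734282393600→1821602444624640, (18,4):87077748875904·17+102992244837120→1583313975727488, (18,5):48366009233424·17+87077748875904→909299905844112
Read c(18,2) = 1223405590579200, c(18,3) = 1821602444624640, c(18,4) = 1583313975727488, c(18,5) = 909299905844112.

1223405590579200, 1821602444624640, 1583313975727488, 909299905844112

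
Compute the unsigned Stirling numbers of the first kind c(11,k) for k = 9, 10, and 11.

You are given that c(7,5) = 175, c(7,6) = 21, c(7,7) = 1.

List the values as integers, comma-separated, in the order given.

1320, 55, 1

@8  (8,6):21·7+175→322, (8,7):1·7+21→28, (8,8):0·7+1→1
@9  (9,7):28·8+322→546, (9,8):1·8+28→36, (9,9):0·8+1→1
@10  (10,8):36·9+546→870, (10,9):1·9+36→45, (10,10):0·9+1→1
@11  (11,9):45·10+870→1320, (11,10):1·10+45→55, (11,11):0·10+1→1
Read c(11,9) = 1320, c(11,10) = 55, c(11,11) = 1.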